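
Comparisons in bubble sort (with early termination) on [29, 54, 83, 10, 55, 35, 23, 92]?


Algorithm: bubble sort (with early termination)
Input: [29, 54, 83, 10, 55, 35, 23, 92]
Sorted: [10, 23, 29, 35, 54, 55, 83, 92]

27


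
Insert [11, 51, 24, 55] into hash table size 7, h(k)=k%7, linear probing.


Insert 11: h=4 -> slot 4
Insert 51: h=2 -> slot 2
Insert 24: h=3 -> slot 3
Insert 55: h=6 -> slot 6

Table: [None, None, 51, 24, 11, None, 55]


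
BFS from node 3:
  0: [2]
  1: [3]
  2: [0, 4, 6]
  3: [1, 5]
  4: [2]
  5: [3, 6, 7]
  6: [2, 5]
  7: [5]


Visit 3, enqueue [1, 5]
Visit 1, enqueue []
Visit 5, enqueue [6, 7]
Visit 6, enqueue [2]
Visit 7, enqueue []
Visit 2, enqueue [0, 4]
Visit 0, enqueue []
Visit 4, enqueue []

BFS order: [3, 1, 5, 6, 7, 2, 0, 4]


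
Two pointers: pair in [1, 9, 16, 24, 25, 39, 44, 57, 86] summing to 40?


lo=0(1)+hi=8(86)=87
lo=0(1)+hi=7(57)=58
lo=0(1)+hi=6(44)=45
lo=0(1)+hi=5(39)=40

Yes: 1+39=40


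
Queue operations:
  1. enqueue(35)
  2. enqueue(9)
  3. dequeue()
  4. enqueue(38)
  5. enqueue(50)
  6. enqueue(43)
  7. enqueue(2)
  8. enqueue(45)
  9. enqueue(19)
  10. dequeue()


enqueue(35) -> [35]
enqueue(9) -> [35, 9]
dequeue()->35, [9]
enqueue(38) -> [9, 38]
enqueue(50) -> [9, 38, 50]
enqueue(43) -> [9, 38, 50, 43]
enqueue(2) -> [9, 38, 50, 43, 2]
enqueue(45) -> [9, 38, 50, 43, 2, 45]
enqueue(19) -> [9, 38, 50, 43, 2, 45, 19]
dequeue()->9, [38, 50, 43, 2, 45, 19]

Final queue: [38, 50, 43, 2, 45, 19]


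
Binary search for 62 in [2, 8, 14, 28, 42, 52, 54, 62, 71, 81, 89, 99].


Step 1: lo=0, hi=11, mid=5, val=52
Step 2: lo=6, hi=11, mid=8, val=71
Step 3: lo=6, hi=7, mid=6, val=54
Step 4: lo=7, hi=7, mid=7, val=62

Found at index 7


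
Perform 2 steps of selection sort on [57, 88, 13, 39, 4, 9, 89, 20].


Initial: [57, 88, 13, 39, 4, 9, 89, 20]
Step 1: min=4 at 4
  Swap: [4, 88, 13, 39, 57, 9, 89, 20]
Step 2: min=9 at 5
  Swap: [4, 9, 13, 39, 57, 88, 89, 20]

After 2 steps: [4, 9, 13, 39, 57, 88, 89, 20]


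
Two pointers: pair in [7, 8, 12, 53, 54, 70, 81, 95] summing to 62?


lo=0(7)+hi=7(95)=102
lo=0(7)+hi=6(81)=88
lo=0(7)+hi=5(70)=77
lo=0(7)+hi=4(54)=61
lo=1(8)+hi=4(54)=62

Yes: 8+54=62


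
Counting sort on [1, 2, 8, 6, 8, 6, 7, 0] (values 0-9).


Input: [1, 2, 8, 6, 8, 6, 7, 0]
Counts: [1, 1, 1, 0, 0, 0, 2, 1, 2, 0]

Sorted: [0, 1, 2, 6, 6, 7, 8, 8]


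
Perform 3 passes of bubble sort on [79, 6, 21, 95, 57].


Initial: [79, 6, 21, 95, 57]
Pass 1: [6, 21, 79, 57, 95] (3 swaps)
Pass 2: [6, 21, 57, 79, 95] (1 swaps)
Pass 3: [6, 21, 57, 79, 95] (0 swaps)

After 3 passes: [6, 21, 57, 79, 95]


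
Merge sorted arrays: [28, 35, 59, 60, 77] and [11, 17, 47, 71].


Take 11 from B
Take 17 from B
Take 28 from A
Take 35 from A
Take 47 from B
Take 59 from A
Take 60 from A
Take 71 from B

Merged: [11, 17, 28, 35, 47, 59, 60, 71, 77]


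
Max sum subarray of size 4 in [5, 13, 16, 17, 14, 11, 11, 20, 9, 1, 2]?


[0:4]: 51
[1:5]: 60
[2:6]: 58
[3:7]: 53
[4:8]: 56
[5:9]: 51
[6:10]: 41
[7:11]: 32

Max: 60 at [1:5]


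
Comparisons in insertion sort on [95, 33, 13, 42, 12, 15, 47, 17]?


Algorithm: insertion sort
Input: [95, 33, 13, 42, 12, 15, 47, 17]
Sorted: [12, 13, 15, 17, 33, 42, 47, 95]

20


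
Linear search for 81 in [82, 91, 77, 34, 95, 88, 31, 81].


i=0: 82!=81
i=1: 91!=81
i=2: 77!=81
i=3: 34!=81
i=4: 95!=81
i=5: 88!=81
i=6: 31!=81
i=7: 81==81 found!

Found at 7, 8 comps


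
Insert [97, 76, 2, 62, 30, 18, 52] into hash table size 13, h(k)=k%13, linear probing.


Insert 97: h=6 -> slot 6
Insert 76: h=11 -> slot 11
Insert 2: h=2 -> slot 2
Insert 62: h=10 -> slot 10
Insert 30: h=4 -> slot 4
Insert 18: h=5 -> slot 5
Insert 52: h=0 -> slot 0

Table: [52, None, 2, None, 30, 18, 97, None, None, None, 62, 76, None]


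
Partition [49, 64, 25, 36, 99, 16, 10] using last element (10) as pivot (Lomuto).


Pivot: 10
Place pivot at 0: [10, 64, 25, 36, 99, 16, 49]

Partitioned: [10, 64, 25, 36, 99, 16, 49]


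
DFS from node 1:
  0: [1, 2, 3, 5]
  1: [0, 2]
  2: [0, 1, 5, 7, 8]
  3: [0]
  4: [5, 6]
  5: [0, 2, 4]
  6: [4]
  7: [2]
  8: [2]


Visit 1, push [2, 0]
Visit 0, push [5, 3, 2]
Visit 2, push [8, 7, 5]
Visit 5, push [4]
Visit 4, push [6]
Visit 6, push []
Visit 7, push []
Visit 8, push []
Visit 3, push []

DFS order: [1, 0, 2, 5, 4, 6, 7, 8, 3]


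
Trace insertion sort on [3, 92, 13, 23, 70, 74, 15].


Initial: [3, 92, 13, 23, 70, 74, 15]
Insert 92: [3, 92, 13, 23, 70, 74, 15]
Insert 13: [3, 13, 92, 23, 70, 74, 15]
Insert 23: [3, 13, 23, 92, 70, 74, 15]
Insert 70: [3, 13, 23, 70, 92, 74, 15]
Insert 74: [3, 13, 23, 70, 74, 92, 15]
Insert 15: [3, 13, 15, 23, 70, 74, 92]

Sorted: [3, 13, 15, 23, 70, 74, 92]


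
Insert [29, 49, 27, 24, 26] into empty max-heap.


Insert 29: [29]
Insert 49: [49, 29]
Insert 27: [49, 29, 27]
Insert 24: [49, 29, 27, 24]
Insert 26: [49, 29, 27, 24, 26]

Final heap: [49, 29, 27, 24, 26]


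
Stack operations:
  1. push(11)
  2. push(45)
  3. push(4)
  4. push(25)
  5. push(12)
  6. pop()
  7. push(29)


push(11) -> [11]
push(45) -> [11, 45]
push(4) -> [11, 45, 4]
push(25) -> [11, 45, 4, 25]
push(12) -> [11, 45, 4, 25, 12]
pop()->12, [11, 45, 4, 25]
push(29) -> [11, 45, 4, 25, 29]

Final stack: [11, 45, 4, 25, 29]


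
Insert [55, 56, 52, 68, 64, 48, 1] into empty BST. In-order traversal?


Insert 55: root
Insert 56: R from 55
Insert 52: L from 55
Insert 68: R from 55 -> R from 56
Insert 64: R from 55 -> R from 56 -> L from 68
Insert 48: L from 55 -> L from 52
Insert 1: L from 55 -> L from 52 -> L from 48

In-order: [1, 48, 52, 55, 56, 64, 68]


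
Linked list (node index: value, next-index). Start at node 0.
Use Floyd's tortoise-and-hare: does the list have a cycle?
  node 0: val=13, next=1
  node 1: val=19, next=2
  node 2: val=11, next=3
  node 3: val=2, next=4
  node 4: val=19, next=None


Floyd's tortoise (slow, +1) and hare (fast, +2):
  init: slow=0, fast=0
  step 1: slow=1, fast=2
  step 2: slow=2, fast=4
  step 3: fast -> None, no cycle

Cycle: no


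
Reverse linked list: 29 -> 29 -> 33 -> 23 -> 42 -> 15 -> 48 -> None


Step 1: curr=29, set curr.next=prev(None) | reversed so far: 29
Step 2: curr=29, set curr.next=prev(29) | reversed so far: 29 -> 29
Step 3: curr=33, set curr.next=prev(29) | reversed so far: 33 -> 29 -> 29
Step 4: curr=23, set curr.next=prev(33) | reversed so far: 23 -> 33 -> 29 -> 29
Step 5: curr=42, set curr.next=prev(23) | reversed so far: 42 -> 23 -> 33 -> 29 -> 29
Step 6: curr=15, set curr.next=prev(42) | reversed so far: 15 -> 42 -> 23 -> 33 -> 29 -> 29
Step 7: curr=48, set curr.next=prev(15) | reversed so far: 48 -> 15 -> 42 -> 23 -> 33 -> 29 -> 29

48 -> 15 -> 42 -> 23 -> 33 -> 29 -> 29 -> None


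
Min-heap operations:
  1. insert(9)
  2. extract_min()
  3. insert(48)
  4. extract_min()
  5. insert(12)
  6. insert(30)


insert(9) -> [9]
extract_min()->9, []
insert(48) -> [48]
extract_min()->48, []
insert(12) -> [12]
insert(30) -> [12, 30]

Final heap: [12, 30]


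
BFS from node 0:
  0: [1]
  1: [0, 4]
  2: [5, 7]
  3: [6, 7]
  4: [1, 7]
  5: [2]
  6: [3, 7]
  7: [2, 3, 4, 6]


Visit 0, enqueue [1]
Visit 1, enqueue [4]
Visit 4, enqueue [7]
Visit 7, enqueue [2, 3, 6]
Visit 2, enqueue [5]
Visit 3, enqueue []
Visit 6, enqueue []
Visit 5, enqueue []

BFS order: [0, 1, 4, 7, 2, 3, 6, 5]


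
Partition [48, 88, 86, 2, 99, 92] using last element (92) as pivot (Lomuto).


Pivot: 92
  48 <= 92: advance i (no swap)
  88 <= 92: advance i (no swap)
  86 <= 92: advance i (no swap)
  2 <= 92: advance i (no swap)
Place pivot at 4: [48, 88, 86, 2, 92, 99]

Partitioned: [48, 88, 86, 2, 92, 99]


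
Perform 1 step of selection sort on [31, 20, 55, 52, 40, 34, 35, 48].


Initial: [31, 20, 55, 52, 40, 34, 35, 48]
Step 1: min=20 at 1
  Swap: [20, 31, 55, 52, 40, 34, 35, 48]

After 1 step: [20, 31, 55, 52, 40, 34, 35, 48]


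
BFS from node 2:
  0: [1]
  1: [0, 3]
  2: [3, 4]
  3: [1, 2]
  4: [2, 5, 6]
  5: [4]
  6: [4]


Visit 2, enqueue [3, 4]
Visit 3, enqueue [1]
Visit 4, enqueue [5, 6]
Visit 1, enqueue [0]
Visit 5, enqueue []
Visit 6, enqueue []
Visit 0, enqueue []

BFS order: [2, 3, 4, 1, 5, 6, 0]


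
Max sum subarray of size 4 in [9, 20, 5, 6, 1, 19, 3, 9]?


[0:4]: 40
[1:5]: 32
[2:6]: 31
[3:7]: 29
[4:8]: 32

Max: 40 at [0:4]


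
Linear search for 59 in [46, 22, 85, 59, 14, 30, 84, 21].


i=0: 46!=59
i=1: 22!=59
i=2: 85!=59
i=3: 59==59 found!

Found at 3, 4 comps


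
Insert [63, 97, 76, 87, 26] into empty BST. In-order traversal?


Insert 63: root
Insert 97: R from 63
Insert 76: R from 63 -> L from 97
Insert 87: R from 63 -> L from 97 -> R from 76
Insert 26: L from 63

In-order: [26, 63, 76, 87, 97]


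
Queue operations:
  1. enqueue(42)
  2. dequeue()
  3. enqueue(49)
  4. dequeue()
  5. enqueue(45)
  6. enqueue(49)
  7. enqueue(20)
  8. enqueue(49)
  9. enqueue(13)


enqueue(42) -> [42]
dequeue()->42, []
enqueue(49) -> [49]
dequeue()->49, []
enqueue(45) -> [45]
enqueue(49) -> [45, 49]
enqueue(20) -> [45, 49, 20]
enqueue(49) -> [45, 49, 20, 49]
enqueue(13) -> [45, 49, 20, 49, 13]

Final queue: [45, 49, 20, 49, 13]


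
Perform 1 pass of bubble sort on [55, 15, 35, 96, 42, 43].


Initial: [55, 15, 35, 96, 42, 43]
Pass 1: [15, 35, 55, 42, 43, 96] (4 swaps)

After 1 pass: [15, 35, 55, 42, 43, 96]


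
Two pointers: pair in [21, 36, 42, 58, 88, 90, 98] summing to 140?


lo=0(21)+hi=6(98)=119
lo=1(36)+hi=6(98)=134
lo=2(42)+hi=6(98)=140

Yes: 42+98=140


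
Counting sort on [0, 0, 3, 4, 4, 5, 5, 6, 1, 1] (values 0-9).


Input: [0, 0, 3, 4, 4, 5, 5, 6, 1, 1]
Counts: [2, 2, 0, 1, 2, 2, 1, 0, 0, 0]

Sorted: [0, 0, 1, 1, 3, 4, 4, 5, 5, 6]


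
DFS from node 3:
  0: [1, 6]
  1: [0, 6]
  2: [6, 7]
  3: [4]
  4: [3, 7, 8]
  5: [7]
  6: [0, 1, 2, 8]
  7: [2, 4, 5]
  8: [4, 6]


Visit 3, push [4]
Visit 4, push [8, 7]
Visit 7, push [5, 2]
Visit 2, push [6]
Visit 6, push [8, 1, 0]
Visit 0, push [1]
Visit 1, push []
Visit 8, push []
Visit 5, push []

DFS order: [3, 4, 7, 2, 6, 0, 1, 8, 5]


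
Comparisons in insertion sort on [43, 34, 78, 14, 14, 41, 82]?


Algorithm: insertion sort
Input: [43, 34, 78, 14, 14, 41, 82]
Sorted: [14, 14, 34, 41, 43, 78, 82]

13


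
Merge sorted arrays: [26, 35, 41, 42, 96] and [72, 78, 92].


Take 26 from A
Take 35 from A
Take 41 from A
Take 42 from A
Take 72 from B
Take 78 from B
Take 92 from B

Merged: [26, 35, 41, 42, 72, 78, 92, 96]


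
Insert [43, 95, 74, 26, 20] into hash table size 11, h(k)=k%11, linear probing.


Insert 43: h=10 -> slot 10
Insert 95: h=7 -> slot 7
Insert 74: h=8 -> slot 8
Insert 26: h=4 -> slot 4
Insert 20: h=9 -> slot 9

Table: [None, None, None, None, 26, None, None, 95, 74, 20, 43]


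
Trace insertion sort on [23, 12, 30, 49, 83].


Initial: [23, 12, 30, 49, 83]
Insert 12: [12, 23, 30, 49, 83]
Insert 30: [12, 23, 30, 49, 83]
Insert 49: [12, 23, 30, 49, 83]
Insert 83: [12, 23, 30, 49, 83]

Sorted: [12, 23, 30, 49, 83]


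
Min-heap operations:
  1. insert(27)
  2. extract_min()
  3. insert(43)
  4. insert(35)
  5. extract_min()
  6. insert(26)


insert(27) -> [27]
extract_min()->27, []
insert(43) -> [43]
insert(35) -> [35, 43]
extract_min()->35, [43]
insert(26) -> [26, 43]

Final heap: [26, 43]


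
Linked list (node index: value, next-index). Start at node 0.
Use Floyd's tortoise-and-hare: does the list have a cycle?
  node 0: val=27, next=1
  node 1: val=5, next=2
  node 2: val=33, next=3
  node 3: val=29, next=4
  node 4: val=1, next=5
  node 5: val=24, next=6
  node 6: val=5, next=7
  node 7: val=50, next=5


Floyd's tortoise (slow, +1) and hare (fast, +2):
  init: slow=0, fast=0
  step 1: slow=1, fast=2
  step 2: slow=2, fast=4
  step 3: slow=3, fast=6
  step 4: slow=4, fast=5
  step 5: slow=5, fast=7
  step 6: slow=6, fast=6
  slow == fast at node 6: cycle detected

Cycle: yes


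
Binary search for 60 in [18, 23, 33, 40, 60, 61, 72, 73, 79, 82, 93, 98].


Step 1: lo=0, hi=11, mid=5, val=61
Step 2: lo=0, hi=4, mid=2, val=33
Step 3: lo=3, hi=4, mid=3, val=40
Step 4: lo=4, hi=4, mid=4, val=60

Found at index 4


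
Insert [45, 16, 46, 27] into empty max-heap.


Insert 45: [45]
Insert 16: [45, 16]
Insert 46: [46, 16, 45]
Insert 27: [46, 27, 45, 16]

Final heap: [46, 27, 45, 16]


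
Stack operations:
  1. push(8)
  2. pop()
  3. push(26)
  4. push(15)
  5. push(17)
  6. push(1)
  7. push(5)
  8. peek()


push(8) -> [8]
pop()->8, []
push(26) -> [26]
push(15) -> [26, 15]
push(17) -> [26, 15, 17]
push(1) -> [26, 15, 17, 1]
push(5) -> [26, 15, 17, 1, 5]
peek()->5

Final stack: [26, 15, 17, 1, 5]


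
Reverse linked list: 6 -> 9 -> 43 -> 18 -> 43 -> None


Step 1: curr=6, set curr.next=prev(None) | reversed so far: 6
Step 2: curr=9, set curr.next=prev(6) | reversed so far: 9 -> 6
Step 3: curr=43, set curr.next=prev(9) | reversed so far: 43 -> 9 -> 6
Step 4: curr=18, set curr.next=prev(43) | reversed so far: 18 -> 43 -> 9 -> 6
Step 5: curr=43, set curr.next=prev(18) | reversed so far: 43 -> 18 -> 43 -> 9 -> 6

43 -> 18 -> 43 -> 9 -> 6 -> None


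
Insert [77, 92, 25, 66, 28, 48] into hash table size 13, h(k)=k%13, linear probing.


Insert 77: h=12 -> slot 12
Insert 92: h=1 -> slot 1
Insert 25: h=12, 1 probes -> slot 0
Insert 66: h=1, 1 probes -> slot 2
Insert 28: h=2, 1 probes -> slot 3
Insert 48: h=9 -> slot 9

Table: [25, 92, 66, 28, None, None, None, None, None, 48, None, None, 77]


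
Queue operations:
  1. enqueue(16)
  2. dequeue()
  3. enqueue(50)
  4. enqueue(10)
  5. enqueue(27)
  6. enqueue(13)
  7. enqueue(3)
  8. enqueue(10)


enqueue(16) -> [16]
dequeue()->16, []
enqueue(50) -> [50]
enqueue(10) -> [50, 10]
enqueue(27) -> [50, 10, 27]
enqueue(13) -> [50, 10, 27, 13]
enqueue(3) -> [50, 10, 27, 13, 3]
enqueue(10) -> [50, 10, 27, 13, 3, 10]

Final queue: [50, 10, 27, 13, 3, 10]


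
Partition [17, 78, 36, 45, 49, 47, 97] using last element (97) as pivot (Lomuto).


Pivot: 97
  17 <= 97: advance i (no swap)
  78 <= 97: advance i (no swap)
  36 <= 97: advance i (no swap)
  45 <= 97: advance i (no swap)
  49 <= 97: advance i (no swap)
  47 <= 97: advance i (no swap)
Place pivot at 6: [17, 78, 36, 45, 49, 47, 97]

Partitioned: [17, 78, 36, 45, 49, 47, 97]


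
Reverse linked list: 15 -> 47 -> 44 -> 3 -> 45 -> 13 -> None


Step 1: curr=15, set curr.next=prev(None) | reversed so far: 15
Step 2: curr=47, set curr.next=prev(15) | reversed so far: 47 -> 15
Step 3: curr=44, set curr.next=prev(47) | reversed so far: 44 -> 47 -> 15
Step 4: curr=3, set curr.next=prev(44) | reversed so far: 3 -> 44 -> 47 -> 15
Step 5: curr=45, set curr.next=prev(3) | reversed so far: 45 -> 3 -> 44 -> 47 -> 15
Step 6: curr=13, set curr.next=prev(45) | reversed so far: 13 -> 45 -> 3 -> 44 -> 47 -> 15

13 -> 45 -> 3 -> 44 -> 47 -> 15 -> None


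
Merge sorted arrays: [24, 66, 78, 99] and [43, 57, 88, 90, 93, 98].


Take 24 from A
Take 43 from B
Take 57 from B
Take 66 from A
Take 78 from A
Take 88 from B
Take 90 from B
Take 93 from B
Take 98 from B

Merged: [24, 43, 57, 66, 78, 88, 90, 93, 98, 99]


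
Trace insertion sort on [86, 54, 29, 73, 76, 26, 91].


Initial: [86, 54, 29, 73, 76, 26, 91]
Insert 54: [54, 86, 29, 73, 76, 26, 91]
Insert 29: [29, 54, 86, 73, 76, 26, 91]
Insert 73: [29, 54, 73, 86, 76, 26, 91]
Insert 76: [29, 54, 73, 76, 86, 26, 91]
Insert 26: [26, 29, 54, 73, 76, 86, 91]
Insert 91: [26, 29, 54, 73, 76, 86, 91]

Sorted: [26, 29, 54, 73, 76, 86, 91]


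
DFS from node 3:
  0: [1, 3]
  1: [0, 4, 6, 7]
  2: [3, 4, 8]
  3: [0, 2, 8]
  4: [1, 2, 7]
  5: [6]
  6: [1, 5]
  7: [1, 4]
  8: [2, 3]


Visit 3, push [8, 2, 0]
Visit 0, push [1]
Visit 1, push [7, 6, 4]
Visit 4, push [7, 2]
Visit 2, push [8]
Visit 8, push []
Visit 7, push []
Visit 6, push [5]
Visit 5, push []

DFS order: [3, 0, 1, 4, 2, 8, 7, 6, 5]


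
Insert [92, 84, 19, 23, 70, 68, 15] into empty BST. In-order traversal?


Insert 92: root
Insert 84: L from 92
Insert 19: L from 92 -> L from 84
Insert 23: L from 92 -> L from 84 -> R from 19
Insert 70: L from 92 -> L from 84 -> R from 19 -> R from 23
Insert 68: L from 92 -> L from 84 -> R from 19 -> R from 23 -> L from 70
Insert 15: L from 92 -> L from 84 -> L from 19

In-order: [15, 19, 23, 68, 70, 84, 92]


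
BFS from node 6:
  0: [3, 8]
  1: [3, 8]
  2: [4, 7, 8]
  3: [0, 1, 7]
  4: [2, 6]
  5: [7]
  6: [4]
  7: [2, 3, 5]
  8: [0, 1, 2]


Visit 6, enqueue [4]
Visit 4, enqueue [2]
Visit 2, enqueue [7, 8]
Visit 7, enqueue [3, 5]
Visit 8, enqueue [0, 1]
Visit 3, enqueue []
Visit 5, enqueue []
Visit 0, enqueue []
Visit 1, enqueue []

BFS order: [6, 4, 2, 7, 8, 3, 5, 0, 1]


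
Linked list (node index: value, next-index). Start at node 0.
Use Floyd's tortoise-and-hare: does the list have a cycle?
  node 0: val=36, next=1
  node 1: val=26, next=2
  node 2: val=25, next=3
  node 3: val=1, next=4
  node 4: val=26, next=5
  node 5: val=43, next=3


Floyd's tortoise (slow, +1) and hare (fast, +2):
  init: slow=0, fast=0
  step 1: slow=1, fast=2
  step 2: slow=2, fast=4
  step 3: slow=3, fast=3
  slow == fast at node 3: cycle detected

Cycle: yes


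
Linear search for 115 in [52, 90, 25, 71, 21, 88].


i=0: 52!=115
i=1: 90!=115
i=2: 25!=115
i=3: 71!=115
i=4: 21!=115
i=5: 88!=115

Not found, 6 comps


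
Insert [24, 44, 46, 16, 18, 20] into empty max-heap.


Insert 24: [24]
Insert 44: [44, 24]
Insert 46: [46, 24, 44]
Insert 16: [46, 24, 44, 16]
Insert 18: [46, 24, 44, 16, 18]
Insert 20: [46, 24, 44, 16, 18, 20]

Final heap: [46, 24, 44, 16, 18, 20]


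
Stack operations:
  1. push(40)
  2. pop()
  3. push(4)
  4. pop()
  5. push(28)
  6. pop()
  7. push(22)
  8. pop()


push(40) -> [40]
pop()->40, []
push(4) -> [4]
pop()->4, []
push(28) -> [28]
pop()->28, []
push(22) -> [22]
pop()->22, []

Final stack: []


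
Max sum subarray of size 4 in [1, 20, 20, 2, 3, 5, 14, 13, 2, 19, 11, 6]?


[0:4]: 43
[1:5]: 45
[2:6]: 30
[3:7]: 24
[4:8]: 35
[5:9]: 34
[6:10]: 48
[7:11]: 45
[8:12]: 38

Max: 48 at [6:10]


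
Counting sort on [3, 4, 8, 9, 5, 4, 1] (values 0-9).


Input: [3, 4, 8, 9, 5, 4, 1]
Counts: [0, 1, 0, 1, 2, 1, 0, 0, 1, 1]

Sorted: [1, 3, 4, 4, 5, 8, 9]


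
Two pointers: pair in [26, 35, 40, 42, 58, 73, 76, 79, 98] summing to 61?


lo=0(26)+hi=8(98)=124
lo=0(26)+hi=7(79)=105
lo=0(26)+hi=6(76)=102
lo=0(26)+hi=5(73)=99
lo=0(26)+hi=4(58)=84
lo=0(26)+hi=3(42)=68
lo=0(26)+hi=2(40)=66
lo=0(26)+hi=1(35)=61

Yes: 26+35=61


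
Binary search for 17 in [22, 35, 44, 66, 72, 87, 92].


Step 1: lo=0, hi=6, mid=3, val=66
Step 2: lo=0, hi=2, mid=1, val=35
Step 3: lo=0, hi=0, mid=0, val=22

Not found


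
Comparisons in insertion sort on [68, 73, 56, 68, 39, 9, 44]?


Algorithm: insertion sort
Input: [68, 73, 56, 68, 39, 9, 44]
Sorted: [9, 39, 44, 56, 68, 68, 73]

19


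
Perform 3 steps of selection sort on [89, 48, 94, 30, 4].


Initial: [89, 48, 94, 30, 4]
Step 1: min=4 at 4
  Swap: [4, 48, 94, 30, 89]
Step 2: min=30 at 3
  Swap: [4, 30, 94, 48, 89]
Step 3: min=48 at 3
  Swap: [4, 30, 48, 94, 89]

After 3 steps: [4, 30, 48, 94, 89]


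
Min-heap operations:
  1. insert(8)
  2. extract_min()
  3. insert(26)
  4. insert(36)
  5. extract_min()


insert(8) -> [8]
extract_min()->8, []
insert(26) -> [26]
insert(36) -> [26, 36]
extract_min()->26, [36]

Final heap: [36]


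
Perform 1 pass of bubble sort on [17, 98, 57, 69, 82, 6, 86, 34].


Initial: [17, 98, 57, 69, 82, 6, 86, 34]
Pass 1: [17, 57, 69, 82, 6, 86, 34, 98] (6 swaps)

After 1 pass: [17, 57, 69, 82, 6, 86, 34, 98]


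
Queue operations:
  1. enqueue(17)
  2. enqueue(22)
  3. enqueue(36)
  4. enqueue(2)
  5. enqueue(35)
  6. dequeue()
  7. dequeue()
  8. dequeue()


enqueue(17) -> [17]
enqueue(22) -> [17, 22]
enqueue(36) -> [17, 22, 36]
enqueue(2) -> [17, 22, 36, 2]
enqueue(35) -> [17, 22, 36, 2, 35]
dequeue()->17, [22, 36, 2, 35]
dequeue()->22, [36, 2, 35]
dequeue()->36, [2, 35]

Final queue: [2, 35]


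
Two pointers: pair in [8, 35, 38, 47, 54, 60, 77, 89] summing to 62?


lo=0(8)+hi=7(89)=97
lo=0(8)+hi=6(77)=85
lo=0(8)+hi=5(60)=68
lo=0(8)+hi=4(54)=62

Yes: 8+54=62


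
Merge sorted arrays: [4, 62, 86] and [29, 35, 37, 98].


Take 4 from A
Take 29 from B
Take 35 from B
Take 37 from B
Take 62 from A
Take 86 from A

Merged: [4, 29, 35, 37, 62, 86, 98]


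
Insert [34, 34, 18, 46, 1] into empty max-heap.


Insert 34: [34]
Insert 34: [34, 34]
Insert 18: [34, 34, 18]
Insert 46: [46, 34, 18, 34]
Insert 1: [46, 34, 18, 34, 1]

Final heap: [46, 34, 18, 34, 1]


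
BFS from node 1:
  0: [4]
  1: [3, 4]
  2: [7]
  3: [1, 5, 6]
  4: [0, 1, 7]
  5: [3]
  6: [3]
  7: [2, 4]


Visit 1, enqueue [3, 4]
Visit 3, enqueue [5, 6]
Visit 4, enqueue [0, 7]
Visit 5, enqueue []
Visit 6, enqueue []
Visit 0, enqueue []
Visit 7, enqueue [2]
Visit 2, enqueue []

BFS order: [1, 3, 4, 5, 6, 0, 7, 2]


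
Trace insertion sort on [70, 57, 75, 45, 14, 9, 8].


Initial: [70, 57, 75, 45, 14, 9, 8]
Insert 57: [57, 70, 75, 45, 14, 9, 8]
Insert 75: [57, 70, 75, 45, 14, 9, 8]
Insert 45: [45, 57, 70, 75, 14, 9, 8]
Insert 14: [14, 45, 57, 70, 75, 9, 8]
Insert 9: [9, 14, 45, 57, 70, 75, 8]
Insert 8: [8, 9, 14, 45, 57, 70, 75]

Sorted: [8, 9, 14, 45, 57, 70, 75]


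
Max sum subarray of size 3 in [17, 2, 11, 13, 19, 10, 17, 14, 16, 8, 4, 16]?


[0:3]: 30
[1:4]: 26
[2:5]: 43
[3:6]: 42
[4:7]: 46
[5:8]: 41
[6:9]: 47
[7:10]: 38
[8:11]: 28
[9:12]: 28

Max: 47 at [6:9]


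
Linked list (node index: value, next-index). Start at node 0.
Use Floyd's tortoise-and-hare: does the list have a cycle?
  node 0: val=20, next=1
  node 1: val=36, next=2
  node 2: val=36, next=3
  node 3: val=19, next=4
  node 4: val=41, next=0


Floyd's tortoise (slow, +1) and hare (fast, +2):
  init: slow=0, fast=0
  step 1: slow=1, fast=2
  step 2: slow=2, fast=4
  step 3: slow=3, fast=1
  step 4: slow=4, fast=3
  step 5: slow=0, fast=0
  slow == fast at node 0: cycle detected

Cycle: yes


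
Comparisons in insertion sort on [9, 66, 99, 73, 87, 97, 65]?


Algorithm: insertion sort
Input: [9, 66, 99, 73, 87, 97, 65]
Sorted: [9, 65, 66, 73, 87, 97, 99]

14


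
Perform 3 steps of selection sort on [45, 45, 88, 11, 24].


Initial: [45, 45, 88, 11, 24]
Step 1: min=11 at 3
  Swap: [11, 45, 88, 45, 24]
Step 2: min=24 at 4
  Swap: [11, 24, 88, 45, 45]
Step 3: min=45 at 3
  Swap: [11, 24, 45, 88, 45]

After 3 steps: [11, 24, 45, 88, 45]


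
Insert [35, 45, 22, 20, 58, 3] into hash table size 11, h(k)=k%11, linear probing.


Insert 35: h=2 -> slot 2
Insert 45: h=1 -> slot 1
Insert 22: h=0 -> slot 0
Insert 20: h=9 -> slot 9
Insert 58: h=3 -> slot 3
Insert 3: h=3, 1 probes -> slot 4

Table: [22, 45, 35, 58, 3, None, None, None, None, 20, None]


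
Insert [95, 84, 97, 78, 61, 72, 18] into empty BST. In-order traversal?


Insert 95: root
Insert 84: L from 95
Insert 97: R from 95
Insert 78: L from 95 -> L from 84
Insert 61: L from 95 -> L from 84 -> L from 78
Insert 72: L from 95 -> L from 84 -> L from 78 -> R from 61
Insert 18: L from 95 -> L from 84 -> L from 78 -> L from 61

In-order: [18, 61, 72, 78, 84, 95, 97]


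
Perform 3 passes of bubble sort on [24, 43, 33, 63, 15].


Initial: [24, 43, 33, 63, 15]
Pass 1: [24, 33, 43, 15, 63] (2 swaps)
Pass 2: [24, 33, 15, 43, 63] (1 swaps)
Pass 3: [24, 15, 33, 43, 63] (1 swaps)

After 3 passes: [24, 15, 33, 43, 63]


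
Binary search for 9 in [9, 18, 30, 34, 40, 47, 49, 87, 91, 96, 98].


Step 1: lo=0, hi=10, mid=5, val=47
Step 2: lo=0, hi=4, mid=2, val=30
Step 3: lo=0, hi=1, mid=0, val=9

Found at index 0


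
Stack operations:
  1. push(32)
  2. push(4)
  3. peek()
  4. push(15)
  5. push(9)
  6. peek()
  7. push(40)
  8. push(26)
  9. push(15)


push(32) -> [32]
push(4) -> [32, 4]
peek()->4
push(15) -> [32, 4, 15]
push(9) -> [32, 4, 15, 9]
peek()->9
push(40) -> [32, 4, 15, 9, 40]
push(26) -> [32, 4, 15, 9, 40, 26]
push(15) -> [32, 4, 15, 9, 40, 26, 15]

Final stack: [32, 4, 15, 9, 40, 26, 15]


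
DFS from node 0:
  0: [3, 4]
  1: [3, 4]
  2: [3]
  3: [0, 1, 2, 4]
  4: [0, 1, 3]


Visit 0, push [4, 3]
Visit 3, push [4, 2, 1]
Visit 1, push [4]
Visit 4, push []
Visit 2, push []

DFS order: [0, 3, 1, 4, 2]


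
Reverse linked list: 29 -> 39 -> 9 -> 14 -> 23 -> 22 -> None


Step 1: curr=29, set curr.next=prev(None) | reversed so far: 29
Step 2: curr=39, set curr.next=prev(29) | reversed so far: 39 -> 29
Step 3: curr=9, set curr.next=prev(39) | reversed so far: 9 -> 39 -> 29
Step 4: curr=14, set curr.next=prev(9) | reversed so far: 14 -> 9 -> 39 -> 29
Step 5: curr=23, set curr.next=prev(14) | reversed so far: 23 -> 14 -> 9 -> 39 -> 29
Step 6: curr=22, set curr.next=prev(23) | reversed so far: 22 -> 23 -> 14 -> 9 -> 39 -> 29

22 -> 23 -> 14 -> 9 -> 39 -> 29 -> None


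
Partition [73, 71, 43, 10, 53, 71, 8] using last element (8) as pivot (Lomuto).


Pivot: 8
Place pivot at 0: [8, 71, 43, 10, 53, 71, 73]

Partitioned: [8, 71, 43, 10, 53, 71, 73]


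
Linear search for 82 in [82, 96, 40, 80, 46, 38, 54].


i=0: 82==82 found!

Found at 0, 1 comps


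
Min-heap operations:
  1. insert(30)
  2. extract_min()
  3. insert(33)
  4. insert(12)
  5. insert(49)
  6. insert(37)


insert(30) -> [30]
extract_min()->30, []
insert(33) -> [33]
insert(12) -> [12, 33]
insert(49) -> [12, 33, 49]
insert(37) -> [12, 33, 49, 37]

Final heap: [12, 33, 49, 37]


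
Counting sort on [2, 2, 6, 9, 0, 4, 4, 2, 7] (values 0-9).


Input: [2, 2, 6, 9, 0, 4, 4, 2, 7]
Counts: [1, 0, 3, 0, 2, 0, 1, 1, 0, 1]

Sorted: [0, 2, 2, 2, 4, 4, 6, 7, 9]


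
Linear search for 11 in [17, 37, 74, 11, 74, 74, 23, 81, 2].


i=0: 17!=11
i=1: 37!=11
i=2: 74!=11
i=3: 11==11 found!

Found at 3, 4 comps


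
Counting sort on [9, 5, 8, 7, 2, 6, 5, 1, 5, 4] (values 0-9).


Input: [9, 5, 8, 7, 2, 6, 5, 1, 5, 4]
Counts: [0, 1, 1, 0, 1, 3, 1, 1, 1, 1]

Sorted: [1, 2, 4, 5, 5, 5, 6, 7, 8, 9]


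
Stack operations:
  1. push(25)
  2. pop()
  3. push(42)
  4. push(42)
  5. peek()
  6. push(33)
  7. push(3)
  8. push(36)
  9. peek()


push(25) -> [25]
pop()->25, []
push(42) -> [42]
push(42) -> [42, 42]
peek()->42
push(33) -> [42, 42, 33]
push(3) -> [42, 42, 33, 3]
push(36) -> [42, 42, 33, 3, 36]
peek()->36

Final stack: [42, 42, 33, 3, 36]


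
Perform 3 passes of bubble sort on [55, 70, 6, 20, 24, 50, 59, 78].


Initial: [55, 70, 6, 20, 24, 50, 59, 78]
Pass 1: [55, 6, 20, 24, 50, 59, 70, 78] (5 swaps)
Pass 2: [6, 20, 24, 50, 55, 59, 70, 78] (4 swaps)
Pass 3: [6, 20, 24, 50, 55, 59, 70, 78] (0 swaps)

After 3 passes: [6, 20, 24, 50, 55, 59, 70, 78]


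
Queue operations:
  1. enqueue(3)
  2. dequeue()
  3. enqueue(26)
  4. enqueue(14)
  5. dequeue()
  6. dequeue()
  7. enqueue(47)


enqueue(3) -> [3]
dequeue()->3, []
enqueue(26) -> [26]
enqueue(14) -> [26, 14]
dequeue()->26, [14]
dequeue()->14, []
enqueue(47) -> [47]

Final queue: [47]


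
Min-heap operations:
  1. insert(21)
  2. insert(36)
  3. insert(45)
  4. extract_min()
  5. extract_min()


insert(21) -> [21]
insert(36) -> [21, 36]
insert(45) -> [21, 36, 45]
extract_min()->21, [36, 45]
extract_min()->36, [45]

Final heap: [45]


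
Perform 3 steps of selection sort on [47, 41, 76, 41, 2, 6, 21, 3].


Initial: [47, 41, 76, 41, 2, 6, 21, 3]
Step 1: min=2 at 4
  Swap: [2, 41, 76, 41, 47, 6, 21, 3]
Step 2: min=3 at 7
  Swap: [2, 3, 76, 41, 47, 6, 21, 41]
Step 3: min=6 at 5
  Swap: [2, 3, 6, 41, 47, 76, 21, 41]

After 3 steps: [2, 3, 6, 41, 47, 76, 21, 41]


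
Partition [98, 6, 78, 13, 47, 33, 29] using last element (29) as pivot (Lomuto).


Pivot: 29
  6 <= 29: swap -> [6, 98, 78, 13, 47, 33, 29]
  13 <= 29: swap -> [6, 13, 78, 98, 47, 33, 29]
Place pivot at 2: [6, 13, 29, 98, 47, 33, 78]

Partitioned: [6, 13, 29, 98, 47, 33, 78]


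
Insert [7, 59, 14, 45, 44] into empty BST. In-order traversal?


Insert 7: root
Insert 59: R from 7
Insert 14: R from 7 -> L from 59
Insert 45: R from 7 -> L from 59 -> R from 14
Insert 44: R from 7 -> L from 59 -> R from 14 -> L from 45

In-order: [7, 14, 44, 45, 59]


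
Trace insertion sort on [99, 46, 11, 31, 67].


Initial: [99, 46, 11, 31, 67]
Insert 46: [46, 99, 11, 31, 67]
Insert 11: [11, 46, 99, 31, 67]
Insert 31: [11, 31, 46, 99, 67]
Insert 67: [11, 31, 46, 67, 99]

Sorted: [11, 31, 46, 67, 99]


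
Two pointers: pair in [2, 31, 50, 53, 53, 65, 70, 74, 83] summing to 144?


lo=0(2)+hi=8(83)=85
lo=1(31)+hi=8(83)=114
lo=2(50)+hi=8(83)=133
lo=3(53)+hi=8(83)=136
lo=4(53)+hi=8(83)=136
lo=5(65)+hi=8(83)=148
lo=5(65)+hi=7(74)=139
lo=6(70)+hi=7(74)=144

Yes: 70+74=144


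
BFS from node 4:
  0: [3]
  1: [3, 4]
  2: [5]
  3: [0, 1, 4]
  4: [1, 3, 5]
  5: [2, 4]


Visit 4, enqueue [1, 3, 5]
Visit 1, enqueue []
Visit 3, enqueue [0]
Visit 5, enqueue [2]
Visit 0, enqueue []
Visit 2, enqueue []

BFS order: [4, 1, 3, 5, 0, 2]


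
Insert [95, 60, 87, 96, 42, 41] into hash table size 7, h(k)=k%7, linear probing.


Insert 95: h=4 -> slot 4
Insert 60: h=4, 1 probes -> slot 5
Insert 87: h=3 -> slot 3
Insert 96: h=5, 1 probes -> slot 6
Insert 42: h=0 -> slot 0
Insert 41: h=6, 2 probes -> slot 1

Table: [42, 41, None, 87, 95, 60, 96]


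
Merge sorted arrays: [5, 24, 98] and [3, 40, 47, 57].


Take 3 from B
Take 5 from A
Take 24 from A
Take 40 from B
Take 47 from B
Take 57 from B

Merged: [3, 5, 24, 40, 47, 57, 98]


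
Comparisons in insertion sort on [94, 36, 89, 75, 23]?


Algorithm: insertion sort
Input: [94, 36, 89, 75, 23]
Sorted: [23, 36, 75, 89, 94]

10


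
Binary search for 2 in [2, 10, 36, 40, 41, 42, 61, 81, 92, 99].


Step 1: lo=0, hi=9, mid=4, val=41
Step 2: lo=0, hi=3, mid=1, val=10
Step 3: lo=0, hi=0, mid=0, val=2

Found at index 0


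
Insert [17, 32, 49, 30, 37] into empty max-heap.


Insert 17: [17]
Insert 32: [32, 17]
Insert 49: [49, 17, 32]
Insert 30: [49, 30, 32, 17]
Insert 37: [49, 37, 32, 17, 30]

Final heap: [49, 37, 32, 17, 30]


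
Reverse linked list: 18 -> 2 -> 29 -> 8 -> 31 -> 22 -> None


Step 1: curr=18, set curr.next=prev(None) | reversed so far: 18
Step 2: curr=2, set curr.next=prev(18) | reversed so far: 2 -> 18
Step 3: curr=29, set curr.next=prev(2) | reversed so far: 29 -> 2 -> 18
Step 4: curr=8, set curr.next=prev(29) | reversed so far: 8 -> 29 -> 2 -> 18
Step 5: curr=31, set curr.next=prev(8) | reversed so far: 31 -> 8 -> 29 -> 2 -> 18
Step 6: curr=22, set curr.next=prev(31) | reversed so far: 22 -> 31 -> 8 -> 29 -> 2 -> 18

22 -> 31 -> 8 -> 29 -> 2 -> 18 -> None


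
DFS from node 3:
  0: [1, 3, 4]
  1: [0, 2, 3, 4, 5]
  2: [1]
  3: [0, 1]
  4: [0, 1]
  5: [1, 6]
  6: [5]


Visit 3, push [1, 0]
Visit 0, push [4, 1]
Visit 1, push [5, 4, 2]
Visit 2, push []
Visit 4, push []
Visit 5, push [6]
Visit 6, push []

DFS order: [3, 0, 1, 2, 4, 5, 6]


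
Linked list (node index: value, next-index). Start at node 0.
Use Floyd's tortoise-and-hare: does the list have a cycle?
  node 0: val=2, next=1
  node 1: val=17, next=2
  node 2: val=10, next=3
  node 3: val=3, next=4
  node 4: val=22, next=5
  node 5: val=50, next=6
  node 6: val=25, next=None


Floyd's tortoise (slow, +1) and hare (fast, +2):
  init: slow=0, fast=0
  step 1: slow=1, fast=2
  step 2: slow=2, fast=4
  step 3: slow=3, fast=6
  step 4: fast -> None, no cycle

Cycle: no


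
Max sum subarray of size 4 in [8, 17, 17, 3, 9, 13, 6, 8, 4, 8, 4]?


[0:4]: 45
[1:5]: 46
[2:6]: 42
[3:7]: 31
[4:8]: 36
[5:9]: 31
[6:10]: 26
[7:11]: 24

Max: 46 at [1:5]


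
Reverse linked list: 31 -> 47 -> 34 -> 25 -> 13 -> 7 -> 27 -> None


Step 1: curr=31, set curr.next=prev(None) | reversed so far: 31
Step 2: curr=47, set curr.next=prev(31) | reversed so far: 47 -> 31
Step 3: curr=34, set curr.next=prev(47) | reversed so far: 34 -> 47 -> 31
Step 4: curr=25, set curr.next=prev(34) | reversed so far: 25 -> 34 -> 47 -> 31
Step 5: curr=13, set curr.next=prev(25) | reversed so far: 13 -> 25 -> 34 -> 47 -> 31
Step 6: curr=7, set curr.next=prev(13) | reversed so far: 7 -> 13 -> 25 -> 34 -> 47 -> 31
Step 7: curr=27, set curr.next=prev(7) | reversed so far: 27 -> 7 -> 13 -> 25 -> 34 -> 47 -> 31

27 -> 7 -> 13 -> 25 -> 34 -> 47 -> 31 -> None


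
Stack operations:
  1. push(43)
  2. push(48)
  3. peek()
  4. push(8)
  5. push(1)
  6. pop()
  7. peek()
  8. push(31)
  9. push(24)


push(43) -> [43]
push(48) -> [43, 48]
peek()->48
push(8) -> [43, 48, 8]
push(1) -> [43, 48, 8, 1]
pop()->1, [43, 48, 8]
peek()->8
push(31) -> [43, 48, 8, 31]
push(24) -> [43, 48, 8, 31, 24]

Final stack: [43, 48, 8, 31, 24]


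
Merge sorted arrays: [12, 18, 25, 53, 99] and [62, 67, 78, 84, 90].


Take 12 from A
Take 18 from A
Take 25 from A
Take 53 from A
Take 62 from B
Take 67 from B
Take 78 from B
Take 84 from B
Take 90 from B

Merged: [12, 18, 25, 53, 62, 67, 78, 84, 90, 99]


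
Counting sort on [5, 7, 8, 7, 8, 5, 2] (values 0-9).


Input: [5, 7, 8, 7, 8, 5, 2]
Counts: [0, 0, 1, 0, 0, 2, 0, 2, 2, 0]

Sorted: [2, 5, 5, 7, 7, 8, 8]


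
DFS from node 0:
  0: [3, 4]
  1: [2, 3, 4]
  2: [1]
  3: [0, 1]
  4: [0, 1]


Visit 0, push [4, 3]
Visit 3, push [1]
Visit 1, push [4, 2]
Visit 2, push []
Visit 4, push []

DFS order: [0, 3, 1, 2, 4]


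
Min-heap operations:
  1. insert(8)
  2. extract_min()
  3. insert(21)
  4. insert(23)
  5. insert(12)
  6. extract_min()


insert(8) -> [8]
extract_min()->8, []
insert(21) -> [21]
insert(23) -> [21, 23]
insert(12) -> [12, 23, 21]
extract_min()->12, [21, 23]

Final heap: [21, 23]


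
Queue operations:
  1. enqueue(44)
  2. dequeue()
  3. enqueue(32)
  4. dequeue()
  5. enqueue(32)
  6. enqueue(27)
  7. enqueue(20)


enqueue(44) -> [44]
dequeue()->44, []
enqueue(32) -> [32]
dequeue()->32, []
enqueue(32) -> [32]
enqueue(27) -> [32, 27]
enqueue(20) -> [32, 27, 20]

Final queue: [32, 27, 20]


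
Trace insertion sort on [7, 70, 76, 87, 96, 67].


Initial: [7, 70, 76, 87, 96, 67]
Insert 70: [7, 70, 76, 87, 96, 67]
Insert 76: [7, 70, 76, 87, 96, 67]
Insert 87: [7, 70, 76, 87, 96, 67]
Insert 96: [7, 70, 76, 87, 96, 67]
Insert 67: [7, 67, 70, 76, 87, 96]

Sorted: [7, 67, 70, 76, 87, 96]


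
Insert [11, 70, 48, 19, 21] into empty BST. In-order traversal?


Insert 11: root
Insert 70: R from 11
Insert 48: R from 11 -> L from 70
Insert 19: R from 11 -> L from 70 -> L from 48
Insert 21: R from 11 -> L from 70 -> L from 48 -> R from 19

In-order: [11, 19, 21, 48, 70]


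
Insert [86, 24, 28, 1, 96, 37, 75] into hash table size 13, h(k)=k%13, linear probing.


Insert 86: h=8 -> slot 8
Insert 24: h=11 -> slot 11
Insert 28: h=2 -> slot 2
Insert 1: h=1 -> slot 1
Insert 96: h=5 -> slot 5
Insert 37: h=11, 1 probes -> slot 12
Insert 75: h=10 -> slot 10

Table: [None, 1, 28, None, None, 96, None, None, 86, None, 75, 24, 37]


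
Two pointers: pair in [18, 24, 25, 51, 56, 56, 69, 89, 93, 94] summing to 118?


lo=0(18)+hi=9(94)=112
lo=1(24)+hi=9(94)=118

Yes: 24+94=118


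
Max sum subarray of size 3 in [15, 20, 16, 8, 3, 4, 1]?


[0:3]: 51
[1:4]: 44
[2:5]: 27
[3:6]: 15
[4:7]: 8

Max: 51 at [0:3]


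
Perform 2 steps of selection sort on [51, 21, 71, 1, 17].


Initial: [51, 21, 71, 1, 17]
Step 1: min=1 at 3
  Swap: [1, 21, 71, 51, 17]
Step 2: min=17 at 4
  Swap: [1, 17, 71, 51, 21]

After 2 steps: [1, 17, 71, 51, 21]


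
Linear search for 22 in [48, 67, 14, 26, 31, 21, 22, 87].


i=0: 48!=22
i=1: 67!=22
i=2: 14!=22
i=3: 26!=22
i=4: 31!=22
i=5: 21!=22
i=6: 22==22 found!

Found at 6, 7 comps


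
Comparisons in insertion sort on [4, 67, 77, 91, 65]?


Algorithm: insertion sort
Input: [4, 67, 77, 91, 65]
Sorted: [4, 65, 67, 77, 91]

7


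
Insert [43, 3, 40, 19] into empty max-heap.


Insert 43: [43]
Insert 3: [43, 3]
Insert 40: [43, 3, 40]
Insert 19: [43, 19, 40, 3]

Final heap: [43, 19, 40, 3]


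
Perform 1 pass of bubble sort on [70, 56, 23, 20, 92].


Initial: [70, 56, 23, 20, 92]
Pass 1: [56, 23, 20, 70, 92] (3 swaps)

After 1 pass: [56, 23, 20, 70, 92]


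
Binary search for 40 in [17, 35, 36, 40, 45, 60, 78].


Step 1: lo=0, hi=6, mid=3, val=40

Found at index 3


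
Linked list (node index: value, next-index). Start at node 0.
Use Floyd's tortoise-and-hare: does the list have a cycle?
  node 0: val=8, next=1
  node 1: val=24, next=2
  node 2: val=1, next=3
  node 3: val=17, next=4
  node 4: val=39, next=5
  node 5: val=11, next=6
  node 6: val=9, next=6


Floyd's tortoise (slow, +1) and hare (fast, +2):
  init: slow=0, fast=0
  step 1: slow=1, fast=2
  step 2: slow=2, fast=4
  step 3: slow=3, fast=6
  step 4: slow=4, fast=6
  step 5: slow=5, fast=6
  step 6: slow=6, fast=6
  slow == fast at node 6: cycle detected

Cycle: yes


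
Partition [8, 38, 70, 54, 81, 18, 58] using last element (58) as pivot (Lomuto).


Pivot: 58
  8 <= 58: advance i (no swap)
  38 <= 58: advance i (no swap)
  54 <= 58: swap -> [8, 38, 54, 70, 81, 18, 58]
  18 <= 58: swap -> [8, 38, 54, 18, 81, 70, 58]
Place pivot at 4: [8, 38, 54, 18, 58, 70, 81]

Partitioned: [8, 38, 54, 18, 58, 70, 81]


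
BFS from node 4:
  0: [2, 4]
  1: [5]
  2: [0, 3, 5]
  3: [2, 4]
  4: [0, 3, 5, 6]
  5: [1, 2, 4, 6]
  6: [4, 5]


Visit 4, enqueue [0, 3, 5, 6]
Visit 0, enqueue [2]
Visit 3, enqueue []
Visit 5, enqueue [1]
Visit 6, enqueue []
Visit 2, enqueue []
Visit 1, enqueue []

BFS order: [4, 0, 3, 5, 6, 2, 1]


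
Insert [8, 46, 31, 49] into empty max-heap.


Insert 8: [8]
Insert 46: [46, 8]
Insert 31: [46, 8, 31]
Insert 49: [49, 46, 31, 8]

Final heap: [49, 46, 31, 8]


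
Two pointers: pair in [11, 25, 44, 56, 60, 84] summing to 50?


lo=0(11)+hi=5(84)=95
lo=0(11)+hi=4(60)=71
lo=0(11)+hi=3(56)=67
lo=0(11)+hi=2(44)=55
lo=0(11)+hi=1(25)=36

No pair found


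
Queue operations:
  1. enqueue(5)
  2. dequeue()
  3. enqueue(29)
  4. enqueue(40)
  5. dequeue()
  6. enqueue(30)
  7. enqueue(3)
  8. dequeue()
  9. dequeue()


enqueue(5) -> [5]
dequeue()->5, []
enqueue(29) -> [29]
enqueue(40) -> [29, 40]
dequeue()->29, [40]
enqueue(30) -> [40, 30]
enqueue(3) -> [40, 30, 3]
dequeue()->40, [30, 3]
dequeue()->30, [3]

Final queue: [3]


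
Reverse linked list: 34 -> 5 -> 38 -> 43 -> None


Step 1: curr=34, set curr.next=prev(None) | reversed so far: 34
Step 2: curr=5, set curr.next=prev(34) | reversed so far: 5 -> 34
Step 3: curr=38, set curr.next=prev(5) | reversed so far: 38 -> 5 -> 34
Step 4: curr=43, set curr.next=prev(38) | reversed so far: 43 -> 38 -> 5 -> 34

43 -> 38 -> 5 -> 34 -> None


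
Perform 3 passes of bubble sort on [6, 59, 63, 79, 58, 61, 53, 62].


Initial: [6, 59, 63, 79, 58, 61, 53, 62]
Pass 1: [6, 59, 63, 58, 61, 53, 62, 79] (4 swaps)
Pass 2: [6, 59, 58, 61, 53, 62, 63, 79] (4 swaps)
Pass 3: [6, 58, 59, 53, 61, 62, 63, 79] (2 swaps)

After 3 passes: [6, 58, 59, 53, 61, 62, 63, 79]


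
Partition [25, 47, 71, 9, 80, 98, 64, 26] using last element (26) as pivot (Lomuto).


Pivot: 26
  25 <= 26: advance i (no swap)
  9 <= 26: swap -> [25, 9, 71, 47, 80, 98, 64, 26]
Place pivot at 2: [25, 9, 26, 47, 80, 98, 64, 71]

Partitioned: [25, 9, 26, 47, 80, 98, 64, 71]


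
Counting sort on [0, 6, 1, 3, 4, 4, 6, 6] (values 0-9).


Input: [0, 6, 1, 3, 4, 4, 6, 6]
Counts: [1, 1, 0, 1, 2, 0, 3, 0, 0, 0]

Sorted: [0, 1, 3, 4, 4, 6, 6, 6]


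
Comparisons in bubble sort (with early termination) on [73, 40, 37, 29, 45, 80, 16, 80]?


Algorithm: bubble sort (with early termination)
Input: [73, 40, 37, 29, 45, 80, 16, 80]
Sorted: [16, 29, 37, 40, 45, 73, 80, 80]

28


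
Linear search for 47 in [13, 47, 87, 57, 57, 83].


i=0: 13!=47
i=1: 47==47 found!

Found at 1, 2 comps


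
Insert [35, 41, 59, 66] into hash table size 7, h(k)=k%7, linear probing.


Insert 35: h=0 -> slot 0
Insert 41: h=6 -> slot 6
Insert 59: h=3 -> slot 3
Insert 66: h=3, 1 probes -> slot 4

Table: [35, None, None, 59, 66, None, 41]


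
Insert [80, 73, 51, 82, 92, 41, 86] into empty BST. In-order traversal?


Insert 80: root
Insert 73: L from 80
Insert 51: L from 80 -> L from 73
Insert 82: R from 80
Insert 92: R from 80 -> R from 82
Insert 41: L from 80 -> L from 73 -> L from 51
Insert 86: R from 80 -> R from 82 -> L from 92

In-order: [41, 51, 73, 80, 82, 86, 92]
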